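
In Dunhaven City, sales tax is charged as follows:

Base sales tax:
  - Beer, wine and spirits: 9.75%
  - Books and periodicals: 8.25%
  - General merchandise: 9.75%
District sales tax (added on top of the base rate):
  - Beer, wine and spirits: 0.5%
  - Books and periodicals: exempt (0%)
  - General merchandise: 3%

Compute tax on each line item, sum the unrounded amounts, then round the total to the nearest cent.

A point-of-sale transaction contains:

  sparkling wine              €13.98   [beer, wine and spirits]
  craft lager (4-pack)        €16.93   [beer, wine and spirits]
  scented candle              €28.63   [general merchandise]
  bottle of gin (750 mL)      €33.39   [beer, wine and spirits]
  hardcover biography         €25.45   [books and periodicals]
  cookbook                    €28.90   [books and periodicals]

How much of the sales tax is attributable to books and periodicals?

Hardcover biography €25.45: books and periodicals → 8.25% + 0% district = 8.25% → €2.099625
Cookbook €28.90: books and periodicals → 8.25% + 0% district = 8.25% → €2.38425
Tax on books and periodicals: unrounded sum = €4.483875 → €4.48

€4.48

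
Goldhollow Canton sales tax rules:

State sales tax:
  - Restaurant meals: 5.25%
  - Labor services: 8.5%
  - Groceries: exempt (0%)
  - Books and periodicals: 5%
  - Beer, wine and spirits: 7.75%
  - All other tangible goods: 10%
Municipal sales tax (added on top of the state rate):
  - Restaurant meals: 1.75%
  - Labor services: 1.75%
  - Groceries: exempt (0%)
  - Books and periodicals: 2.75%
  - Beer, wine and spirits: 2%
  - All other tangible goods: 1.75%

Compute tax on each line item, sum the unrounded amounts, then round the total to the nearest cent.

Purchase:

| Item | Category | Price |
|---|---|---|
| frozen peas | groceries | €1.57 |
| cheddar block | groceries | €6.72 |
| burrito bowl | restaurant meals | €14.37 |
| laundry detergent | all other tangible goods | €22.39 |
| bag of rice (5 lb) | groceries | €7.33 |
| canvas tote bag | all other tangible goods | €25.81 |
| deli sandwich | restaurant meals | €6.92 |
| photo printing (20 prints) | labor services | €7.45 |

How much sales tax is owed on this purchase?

Frozen peas €1.57: groceries → 0% + 0% municipal = 0% → €0.00
Cheddar block €6.72: groceries → 0% + 0% municipal = 0% → €0.00
Burrito bowl €14.37: restaurant meals → 5.25% + 1.75% municipal = 7% → €1.0059
Laundry detergent €22.39: all other tangible goods → 10% + 1.75% municipal = 11.75% → €2.630825
Bag of rice (5 lb) €7.33: groceries → 0% + 0% municipal = 0% → €0.00
Canvas tote bag €25.81: all other tangible goods → 10% + 1.75% municipal = 11.75% → €3.032675
Deli sandwich €6.92: restaurant meals → 5.25% + 1.75% municipal = 7% → €0.4844
Photo printing (20 prints) €7.45: labor services → 8.5% + 1.75% municipal = 10.25% → €0.763625
Unrounded tax sum = €7.917425 → €7.92

€7.92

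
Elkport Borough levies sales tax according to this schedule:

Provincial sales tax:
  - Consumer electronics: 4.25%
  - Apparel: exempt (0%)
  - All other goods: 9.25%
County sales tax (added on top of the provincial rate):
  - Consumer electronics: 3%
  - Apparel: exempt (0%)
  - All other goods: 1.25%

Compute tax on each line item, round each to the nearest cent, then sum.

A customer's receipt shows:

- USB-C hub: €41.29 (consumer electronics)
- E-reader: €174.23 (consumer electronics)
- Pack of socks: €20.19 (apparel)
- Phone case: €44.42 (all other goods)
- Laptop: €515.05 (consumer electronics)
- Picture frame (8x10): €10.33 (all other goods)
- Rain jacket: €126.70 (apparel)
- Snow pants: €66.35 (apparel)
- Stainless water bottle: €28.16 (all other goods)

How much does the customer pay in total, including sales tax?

USB-C hub €41.29: consumer electronics → 4.25% + 3% county = 7.25% → €2.99
E-reader €174.23: consumer electronics → 4.25% + 3% county = 7.25% → €12.63
Pack of socks €20.19: apparel → 0% + 0% county = 0% → €0.00
Phone case €44.42: all other goods → 9.25% + 1.25% county = 10.5% → €4.66
Laptop €515.05: consumer electronics → 4.25% + 3% county = 7.25% → €37.34
Picture frame (8x10) €10.33: all other goods → 9.25% + 1.25% county = 10.5% → €1.08
Rain jacket €126.70: apparel → 0% + 0% county = 0% → €0.00
Snow pants €66.35: apparel → 0% + 0% county = 0% → €0.00
Stainless water bottle €28.16: all other goods → 9.25% + 1.25% county = 10.5% → €2.96
Subtotal = €1026.72; tax = €61.66; total due = €1088.38

€1088.38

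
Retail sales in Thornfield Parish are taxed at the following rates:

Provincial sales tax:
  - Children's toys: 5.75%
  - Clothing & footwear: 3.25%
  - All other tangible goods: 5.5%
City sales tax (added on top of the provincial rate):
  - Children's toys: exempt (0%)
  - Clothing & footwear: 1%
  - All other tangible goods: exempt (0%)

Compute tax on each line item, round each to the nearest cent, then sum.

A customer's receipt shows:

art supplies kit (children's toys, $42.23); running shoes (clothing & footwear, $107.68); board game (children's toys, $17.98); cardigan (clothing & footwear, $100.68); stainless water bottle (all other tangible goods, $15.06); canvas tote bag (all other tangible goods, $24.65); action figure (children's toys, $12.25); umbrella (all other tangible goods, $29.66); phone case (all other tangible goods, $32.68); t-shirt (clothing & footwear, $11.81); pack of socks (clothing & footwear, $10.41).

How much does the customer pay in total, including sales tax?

$424.67

Art supplies kit $42.23: children's toys → 5.75% + 0% city = 5.75% → $2.43
Running shoes $107.68: clothing & footwear → 3.25% + 1% city = 4.25% → $4.58
Board game $17.98: children's toys → 5.75% + 0% city = 5.75% → $1.03
Cardigan $100.68: clothing & footwear → 3.25% + 1% city = 4.25% → $4.28
Stainless water bottle $15.06: all other tangible goods → 5.5% + 0% city = 5.5% → $0.83
Canvas tote bag $24.65: all other tangible goods → 5.5% + 0% city = 5.5% → $1.36
Action figure $12.25: children's toys → 5.75% + 0% city = 5.75% → $0.70
Umbrella $29.66: all other tangible goods → 5.5% + 0% city = 5.5% → $1.63
Phone case $32.68: all other tangible goods → 5.5% + 0% city = 5.5% → $1.80
T-shirt $11.81: clothing & footwear → 3.25% + 1% city = 4.25% → $0.50
Pack of socks $10.41: clothing & footwear → 3.25% + 1% city = 4.25% → $0.44
Subtotal = $405.09; tax = $19.58; total due = $424.67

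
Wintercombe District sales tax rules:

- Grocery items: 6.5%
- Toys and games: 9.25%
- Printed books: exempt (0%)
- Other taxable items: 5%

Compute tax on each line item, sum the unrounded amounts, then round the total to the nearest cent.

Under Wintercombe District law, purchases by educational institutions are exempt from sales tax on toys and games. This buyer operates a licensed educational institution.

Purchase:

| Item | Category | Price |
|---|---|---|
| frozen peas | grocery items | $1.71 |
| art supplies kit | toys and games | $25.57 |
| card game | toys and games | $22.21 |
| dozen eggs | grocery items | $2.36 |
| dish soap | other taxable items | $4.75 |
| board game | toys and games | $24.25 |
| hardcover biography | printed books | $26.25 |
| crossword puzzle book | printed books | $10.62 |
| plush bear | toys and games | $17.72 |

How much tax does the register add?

Frozen peas $1.71: grocery items → 6.5% → $0.11115
Art supplies kit $25.57: toys and games, buyer-exempt → 0% → $0.00
Card game $22.21: toys and games, buyer-exempt → 0% → $0.00
Dozen eggs $2.36: grocery items → 6.5% → $0.1534
Dish soap $4.75: other taxable items → 5% → $0.2375
Board game $24.25: toys and games, buyer-exempt → 0% → $0.00
Hardcover biography $26.25: printed books → 0% → $0.00
Crossword puzzle book $10.62: printed books → 0% → $0.00
Plush bear $17.72: toys and games, buyer-exempt → 0% → $0.00
Unrounded tax sum = $0.50205 → $0.50

$0.50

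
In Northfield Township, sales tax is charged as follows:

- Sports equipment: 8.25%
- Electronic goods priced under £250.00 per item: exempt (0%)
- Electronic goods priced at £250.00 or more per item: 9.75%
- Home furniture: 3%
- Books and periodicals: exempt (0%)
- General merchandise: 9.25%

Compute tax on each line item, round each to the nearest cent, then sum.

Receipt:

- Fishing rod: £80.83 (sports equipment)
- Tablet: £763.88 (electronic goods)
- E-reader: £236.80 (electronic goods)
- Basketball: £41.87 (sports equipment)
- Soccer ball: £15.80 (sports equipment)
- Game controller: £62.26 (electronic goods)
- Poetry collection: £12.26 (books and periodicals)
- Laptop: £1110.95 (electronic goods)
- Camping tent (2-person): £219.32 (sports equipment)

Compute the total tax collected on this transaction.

Fishing rod £80.83: sports equipment → 8.25% → £6.67
Tablet £763.88: electronic goods, £250.00 or more → 9.75% → £74.48
E-reader £236.80: electronic goods, under £250.00 → 0% → £0.00
Basketball £41.87: sports equipment → 8.25% → £3.45
Soccer ball £15.80: sports equipment → 8.25% → £1.30
Game controller £62.26: electronic goods, under £250.00 → 0% → £0.00
Poetry collection £12.26: books and periodicals → 0% → £0.00
Laptop £1110.95: electronic goods, £250.00 or more → 9.75% → £108.32
Camping tent (2-person) £219.32: sports equipment → 8.25% → £18.09
Total tax = £6.67 + £74.48 + £3.45 + £1.30 + £108.32 + £18.09 = £212.31

£212.31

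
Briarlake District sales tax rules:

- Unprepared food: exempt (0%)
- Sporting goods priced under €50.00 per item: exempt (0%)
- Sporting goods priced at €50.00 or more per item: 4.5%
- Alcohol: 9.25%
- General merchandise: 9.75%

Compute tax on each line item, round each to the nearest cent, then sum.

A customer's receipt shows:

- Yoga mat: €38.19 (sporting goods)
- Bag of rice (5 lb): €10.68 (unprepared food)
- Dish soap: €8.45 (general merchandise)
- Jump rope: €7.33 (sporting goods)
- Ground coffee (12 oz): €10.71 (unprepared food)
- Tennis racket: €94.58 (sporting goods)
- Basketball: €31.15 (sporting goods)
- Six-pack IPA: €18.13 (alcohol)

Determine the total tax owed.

Yoga mat €38.19: sporting goods, under €50.00 → 0% → €0.00
Bag of rice (5 lb) €10.68: unprepared food → 0% → €0.00
Dish soap €8.45: general merchandise → 9.75% → €0.82
Jump rope €7.33: sporting goods, under €50.00 → 0% → €0.00
Ground coffee (12 oz) €10.71: unprepared food → 0% → €0.00
Tennis racket €94.58: sporting goods, €50.00 or more → 4.5% → €4.26
Basketball €31.15: sporting goods, under €50.00 → 0% → €0.00
Six-pack IPA €18.13: alcohol → 9.25% → €1.68
Total tax = €0.82 + €4.26 + €1.68 = €6.76

€6.76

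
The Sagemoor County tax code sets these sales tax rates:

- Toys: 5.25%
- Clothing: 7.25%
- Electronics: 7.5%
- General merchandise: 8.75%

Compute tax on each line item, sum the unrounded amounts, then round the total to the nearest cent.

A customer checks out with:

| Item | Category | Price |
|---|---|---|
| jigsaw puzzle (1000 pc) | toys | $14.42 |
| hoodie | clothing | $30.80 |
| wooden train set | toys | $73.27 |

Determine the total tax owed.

$6.84

Jigsaw puzzle (1000 pc) $14.42: toys → 5.25% → $0.75705
Hoodie $30.80: clothing → 7.25% → $2.233
Wooden train set $73.27: toys → 5.25% → $3.846675
Unrounded tax sum = $6.836725 → $6.84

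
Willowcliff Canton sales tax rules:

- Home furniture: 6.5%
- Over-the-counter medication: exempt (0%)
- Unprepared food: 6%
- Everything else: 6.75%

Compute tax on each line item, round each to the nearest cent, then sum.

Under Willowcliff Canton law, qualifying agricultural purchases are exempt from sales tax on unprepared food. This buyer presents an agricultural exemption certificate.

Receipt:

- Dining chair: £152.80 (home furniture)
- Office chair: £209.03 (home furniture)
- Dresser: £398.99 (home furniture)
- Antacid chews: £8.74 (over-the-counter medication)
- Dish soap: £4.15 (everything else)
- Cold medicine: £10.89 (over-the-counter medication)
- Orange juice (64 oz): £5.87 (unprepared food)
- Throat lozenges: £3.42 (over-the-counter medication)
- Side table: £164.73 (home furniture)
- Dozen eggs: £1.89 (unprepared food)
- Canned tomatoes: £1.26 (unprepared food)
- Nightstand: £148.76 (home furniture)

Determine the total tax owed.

Dining chair £152.80: home furniture → 6.5% → £9.93
Office chair £209.03: home furniture → 6.5% → £13.59
Dresser £398.99: home furniture → 6.5% → £25.93
Antacid chews £8.74: over-the-counter medication → 0% → £0.00
Dish soap £4.15: everything else → 6.75% → £0.28
Cold medicine £10.89: over-the-counter medication → 0% → £0.00
Orange juice (64 oz) £5.87: unprepared food, buyer-exempt → 0% → £0.00
Throat lozenges £3.42: over-the-counter medication → 0% → £0.00
Side table £164.73: home furniture → 6.5% → £10.71
Dozen eggs £1.89: unprepared food, buyer-exempt → 0% → £0.00
Canned tomatoes £1.26: unprepared food, buyer-exempt → 0% → £0.00
Nightstand £148.76: home furniture → 6.5% → £9.67
Total tax = £9.93 + £13.59 + £25.93 + £0.28 + £10.71 + £9.67 = £70.11

£70.11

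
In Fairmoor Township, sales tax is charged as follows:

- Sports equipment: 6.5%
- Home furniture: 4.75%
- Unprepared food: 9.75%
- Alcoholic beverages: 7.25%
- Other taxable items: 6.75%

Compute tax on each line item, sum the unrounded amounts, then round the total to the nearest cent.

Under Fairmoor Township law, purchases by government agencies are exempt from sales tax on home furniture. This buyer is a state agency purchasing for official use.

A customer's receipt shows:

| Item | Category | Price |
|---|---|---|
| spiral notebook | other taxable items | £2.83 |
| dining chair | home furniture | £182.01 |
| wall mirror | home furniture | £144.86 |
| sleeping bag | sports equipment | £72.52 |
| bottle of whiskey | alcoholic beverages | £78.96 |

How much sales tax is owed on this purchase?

Spiral notebook £2.83: other taxable items → 6.75% → £0.191025
Dining chair £182.01: home furniture, buyer-exempt → 0% → £0.00
Wall mirror £144.86: home furniture, buyer-exempt → 0% → £0.00
Sleeping bag £72.52: sports equipment → 6.5% → £4.7138
Bottle of whiskey £78.96: alcoholic beverages → 7.25% → £5.7246
Unrounded tax sum = £10.629425 → £10.63

£10.63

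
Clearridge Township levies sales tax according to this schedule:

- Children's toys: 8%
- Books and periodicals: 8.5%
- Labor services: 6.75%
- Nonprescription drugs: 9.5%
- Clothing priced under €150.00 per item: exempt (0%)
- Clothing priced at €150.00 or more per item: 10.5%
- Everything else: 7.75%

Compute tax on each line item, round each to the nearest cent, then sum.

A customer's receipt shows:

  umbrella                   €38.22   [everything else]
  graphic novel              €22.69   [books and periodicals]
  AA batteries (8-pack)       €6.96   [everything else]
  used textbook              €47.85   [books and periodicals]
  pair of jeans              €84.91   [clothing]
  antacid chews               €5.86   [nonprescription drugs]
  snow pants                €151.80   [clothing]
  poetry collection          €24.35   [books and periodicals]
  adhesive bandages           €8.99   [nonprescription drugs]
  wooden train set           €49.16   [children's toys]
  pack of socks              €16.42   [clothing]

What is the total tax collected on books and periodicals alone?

Graphic novel €22.69: books and periodicals → 8.5% → €1.93
Used textbook €47.85: books and periodicals → 8.5% → €4.07
Poetry collection €24.35: books and periodicals → 8.5% → €2.07
Tax on books and periodicals = €1.93 + €4.07 + €2.07 = €8.07

€8.07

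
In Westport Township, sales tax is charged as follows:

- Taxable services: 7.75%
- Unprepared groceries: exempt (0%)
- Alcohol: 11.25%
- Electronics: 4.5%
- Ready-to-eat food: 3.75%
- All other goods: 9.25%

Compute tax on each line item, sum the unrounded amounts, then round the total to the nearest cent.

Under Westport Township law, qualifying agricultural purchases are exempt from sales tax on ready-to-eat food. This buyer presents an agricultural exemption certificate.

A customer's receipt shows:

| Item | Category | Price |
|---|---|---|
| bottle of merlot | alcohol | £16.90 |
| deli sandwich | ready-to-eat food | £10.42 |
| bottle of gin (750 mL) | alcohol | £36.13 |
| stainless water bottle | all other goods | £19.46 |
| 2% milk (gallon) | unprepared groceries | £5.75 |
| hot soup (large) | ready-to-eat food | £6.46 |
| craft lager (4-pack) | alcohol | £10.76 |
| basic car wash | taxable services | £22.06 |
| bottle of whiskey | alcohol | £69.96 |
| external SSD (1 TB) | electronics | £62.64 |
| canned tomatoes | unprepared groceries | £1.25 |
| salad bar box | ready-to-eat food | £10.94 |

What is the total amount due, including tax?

£294.11

Bottle of merlot £16.90: alcohol → 11.25% → £1.90125
Deli sandwich £10.42: ready-to-eat food, buyer-exempt → 0% → £0.00
Bottle of gin (750 mL) £36.13: alcohol → 11.25% → £4.064625
Stainless water bottle £19.46: all other goods → 9.25% → £1.80005
2% milk (gallon) £5.75: unprepared groceries → 0% → £0.00
Hot soup (large) £6.46: ready-to-eat food, buyer-exempt → 0% → £0.00
Craft lager (4-pack) £10.76: alcohol → 11.25% → £1.2105
Basic car wash £22.06: taxable services → 7.75% → £1.70965
Bottle of whiskey £69.96: alcohol → 11.25% → £7.8705
External SSD (1 TB) £62.64: electronics → 4.5% → £2.8188
Canned tomatoes £1.25: unprepared groceries → 0% → £0.00
Salad bar box £10.94: ready-to-eat food, buyer-exempt → 0% → £0.00
Subtotal = £272.73; unrounded tax = £21.375375 → £21.38; total due = £294.11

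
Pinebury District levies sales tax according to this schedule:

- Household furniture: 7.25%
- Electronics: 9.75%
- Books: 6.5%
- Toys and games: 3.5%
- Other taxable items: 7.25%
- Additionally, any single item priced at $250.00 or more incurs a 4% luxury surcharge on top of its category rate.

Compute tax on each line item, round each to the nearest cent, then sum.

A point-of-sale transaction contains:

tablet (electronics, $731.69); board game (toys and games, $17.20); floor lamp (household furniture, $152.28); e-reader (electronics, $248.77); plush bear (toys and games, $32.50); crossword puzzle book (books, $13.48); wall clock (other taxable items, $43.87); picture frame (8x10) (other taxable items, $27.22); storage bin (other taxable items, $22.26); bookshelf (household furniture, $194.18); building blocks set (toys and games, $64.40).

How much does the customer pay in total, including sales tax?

Tablet $731.69: electronics → 9.75% + 4% surcharge = 13.75% → $100.61
Board game $17.20: toys and games → 3.5% → $0.60
Floor lamp $152.28: household furniture → 7.25% → $11.04
E-reader $248.77: electronics → 9.75% → $24.26
Plush bear $32.50: toys and games → 3.5% → $1.14
Crossword puzzle book $13.48: books → 6.5% → $0.88
Wall clock $43.87: other taxable items → 7.25% → $3.18
Picture frame (8x10) $27.22: other taxable items → 7.25% → $1.97
Storage bin $22.26: other taxable items → 7.25% → $1.61
Bookshelf $194.18: household furniture → 7.25% → $14.08
Building blocks set $64.40: toys and games → 3.5% → $2.25
Subtotal = $1547.85; tax = $161.62; total due = $1709.47

$1709.47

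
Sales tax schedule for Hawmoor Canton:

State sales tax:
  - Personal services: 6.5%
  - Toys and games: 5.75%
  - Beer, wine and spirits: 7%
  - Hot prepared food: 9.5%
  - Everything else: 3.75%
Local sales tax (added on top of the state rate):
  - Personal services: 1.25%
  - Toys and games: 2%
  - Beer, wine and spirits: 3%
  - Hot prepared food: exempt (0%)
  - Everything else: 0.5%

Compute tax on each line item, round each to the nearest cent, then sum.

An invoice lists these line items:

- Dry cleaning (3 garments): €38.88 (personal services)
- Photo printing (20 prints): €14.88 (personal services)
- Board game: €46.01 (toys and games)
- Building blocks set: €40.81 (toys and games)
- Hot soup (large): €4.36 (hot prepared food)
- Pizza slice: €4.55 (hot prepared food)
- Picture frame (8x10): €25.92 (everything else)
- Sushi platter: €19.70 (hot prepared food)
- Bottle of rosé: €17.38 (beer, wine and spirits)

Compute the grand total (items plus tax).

€228.93

Dry cleaning (3 garments) €38.88: personal services → 6.5% + 1.25% local = 7.75% → €3.01
Photo printing (20 prints) €14.88: personal services → 6.5% + 1.25% local = 7.75% → €1.15
Board game €46.01: toys and games → 5.75% + 2% local = 7.75% → €3.57
Building blocks set €40.81: toys and games → 5.75% + 2% local = 7.75% → €3.16
Hot soup (large) €4.36: hot prepared food → 9.5% + 0% local = 9.5% → €0.41
Pizza slice €4.55: hot prepared food → 9.5% + 0% local = 9.5% → €0.43
Picture frame (8x10) €25.92: everything else → 3.75% + 0.5% local = 4.25% → €1.10
Sushi platter €19.70: hot prepared food → 9.5% + 0% local = 9.5% → €1.87
Bottle of rosé €17.38: beer, wine and spirits → 7% + 3% local = 10% → €1.74
Subtotal = €212.49; tax = €16.44; total due = €228.93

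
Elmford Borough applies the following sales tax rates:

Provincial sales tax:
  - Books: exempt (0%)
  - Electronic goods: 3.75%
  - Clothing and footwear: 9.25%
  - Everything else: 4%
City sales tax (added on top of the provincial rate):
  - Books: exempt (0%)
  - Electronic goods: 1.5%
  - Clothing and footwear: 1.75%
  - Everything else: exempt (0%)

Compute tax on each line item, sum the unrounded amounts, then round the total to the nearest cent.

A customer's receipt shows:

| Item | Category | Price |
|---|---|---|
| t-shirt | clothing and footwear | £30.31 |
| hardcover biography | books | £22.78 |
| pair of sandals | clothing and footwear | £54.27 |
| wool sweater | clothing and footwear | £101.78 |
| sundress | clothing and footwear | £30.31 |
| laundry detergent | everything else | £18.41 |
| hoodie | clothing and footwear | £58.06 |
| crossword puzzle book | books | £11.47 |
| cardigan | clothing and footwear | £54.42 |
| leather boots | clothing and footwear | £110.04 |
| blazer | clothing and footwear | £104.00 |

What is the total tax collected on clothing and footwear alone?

T-shirt £30.31: clothing and footwear → 9.25% + 1.75% city = 11% → £3.3341
Pair of sandals £54.27: clothing and footwear → 9.25% + 1.75% city = 11% → £5.9697
Wool sweater £101.78: clothing and footwear → 9.25% + 1.75% city = 11% → £11.1958
Sundress £30.31: clothing and footwear → 9.25% + 1.75% city = 11% → £3.3341
Hoodie £58.06: clothing and footwear → 9.25% + 1.75% city = 11% → £6.3866
Cardigan £54.42: clothing and footwear → 9.25% + 1.75% city = 11% → £5.9862
Leather boots £110.04: clothing and footwear → 9.25% + 1.75% city = 11% → £12.1044
Blazer £104.00: clothing and footwear → 9.25% + 1.75% city = 11% → £11.44
Tax on clothing and footwear: unrounded sum = £59.7509 → £59.75

£59.75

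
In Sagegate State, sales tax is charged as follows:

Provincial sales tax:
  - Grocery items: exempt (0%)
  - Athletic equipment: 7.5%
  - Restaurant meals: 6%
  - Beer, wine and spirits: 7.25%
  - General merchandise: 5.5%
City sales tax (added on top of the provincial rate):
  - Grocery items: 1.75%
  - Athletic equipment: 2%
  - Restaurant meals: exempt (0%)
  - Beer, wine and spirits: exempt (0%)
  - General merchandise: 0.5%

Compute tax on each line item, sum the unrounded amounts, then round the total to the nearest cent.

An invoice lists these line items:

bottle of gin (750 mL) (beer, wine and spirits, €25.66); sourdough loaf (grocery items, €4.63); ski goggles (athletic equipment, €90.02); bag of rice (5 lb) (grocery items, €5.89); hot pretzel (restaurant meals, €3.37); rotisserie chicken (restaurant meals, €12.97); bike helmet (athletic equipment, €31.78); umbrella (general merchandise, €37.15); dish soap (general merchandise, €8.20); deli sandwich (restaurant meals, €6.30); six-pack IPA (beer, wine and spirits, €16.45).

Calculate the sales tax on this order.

Bottle of gin (750 mL) €25.66: beer, wine and spirits → 7.25% + 0% city = 7.25% → €1.86035
Sourdough loaf €4.63: grocery items → 0% + 1.75% city = 1.75% → €0.081025
Ski goggles €90.02: athletic equipment → 7.5% + 2% city = 9.5% → €8.5519
Bag of rice (5 lb) €5.89: grocery items → 0% + 1.75% city = 1.75% → €0.103075
Hot pretzel €3.37: restaurant meals → 6% + 0% city = 6% → €0.2022
Rotisserie chicken €12.97: restaurant meals → 6% + 0% city = 6% → €0.7782
Bike helmet €31.78: athletic equipment → 7.5% + 2% city = 9.5% → €3.0191
Umbrella €37.15: general merchandise → 5.5% + 0.5% city = 6% → €2.229
Dish soap €8.20: general merchandise → 5.5% + 0.5% city = 6% → €0.492
Deli sandwich €6.30: restaurant meals → 6% + 0% city = 6% → €0.378
Six-pack IPA €16.45: beer, wine and spirits → 7.25% + 0% city = 7.25% → €1.192625
Unrounded tax sum = €18.887475 → €18.89

€18.89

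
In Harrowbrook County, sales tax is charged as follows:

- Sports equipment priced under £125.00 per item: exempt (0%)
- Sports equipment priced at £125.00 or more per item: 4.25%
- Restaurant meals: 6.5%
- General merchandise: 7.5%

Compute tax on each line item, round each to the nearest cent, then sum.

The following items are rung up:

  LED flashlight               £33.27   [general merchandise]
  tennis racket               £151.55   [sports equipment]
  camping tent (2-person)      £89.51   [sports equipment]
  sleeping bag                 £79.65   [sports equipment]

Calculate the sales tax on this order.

LED flashlight £33.27: general merchandise → 7.5% → £2.50
Tennis racket £151.55: sports equipment, £125.00 or more → 4.25% → £6.44
Camping tent (2-person) £89.51: sports equipment, under £125.00 → 0% → £0.00
Sleeping bag £79.65: sports equipment, under £125.00 → 0% → £0.00
Total tax = £2.50 + £6.44 = £8.94

£8.94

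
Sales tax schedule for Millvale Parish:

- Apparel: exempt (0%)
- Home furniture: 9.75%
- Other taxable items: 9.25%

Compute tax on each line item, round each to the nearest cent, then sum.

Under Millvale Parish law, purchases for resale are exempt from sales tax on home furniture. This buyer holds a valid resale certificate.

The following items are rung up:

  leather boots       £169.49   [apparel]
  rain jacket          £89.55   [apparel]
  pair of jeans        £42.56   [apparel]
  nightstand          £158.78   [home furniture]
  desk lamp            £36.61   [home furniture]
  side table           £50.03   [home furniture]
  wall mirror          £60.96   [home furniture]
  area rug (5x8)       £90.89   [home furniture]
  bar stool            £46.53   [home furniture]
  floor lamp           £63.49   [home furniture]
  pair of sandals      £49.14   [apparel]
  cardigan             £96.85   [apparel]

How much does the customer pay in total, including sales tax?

£954.88

Leather boots £169.49: apparel → 0% → £0.00
Rain jacket £89.55: apparel → 0% → £0.00
Pair of jeans £42.56: apparel → 0% → £0.00
Nightstand £158.78: home furniture, buyer-exempt → 0% → £0.00
Desk lamp £36.61: home furniture, buyer-exempt → 0% → £0.00
Side table £50.03: home furniture, buyer-exempt → 0% → £0.00
Wall mirror £60.96: home furniture, buyer-exempt → 0% → £0.00
Area rug (5x8) £90.89: home furniture, buyer-exempt → 0% → £0.00
Bar stool £46.53: home furniture, buyer-exempt → 0% → £0.00
Floor lamp £63.49: home furniture, buyer-exempt → 0% → £0.00
Pair of sandals £49.14: apparel → 0% → £0.00
Cardigan £96.85: apparel → 0% → £0.00
Subtotal = £954.88; tax = £0.00; total due = £954.88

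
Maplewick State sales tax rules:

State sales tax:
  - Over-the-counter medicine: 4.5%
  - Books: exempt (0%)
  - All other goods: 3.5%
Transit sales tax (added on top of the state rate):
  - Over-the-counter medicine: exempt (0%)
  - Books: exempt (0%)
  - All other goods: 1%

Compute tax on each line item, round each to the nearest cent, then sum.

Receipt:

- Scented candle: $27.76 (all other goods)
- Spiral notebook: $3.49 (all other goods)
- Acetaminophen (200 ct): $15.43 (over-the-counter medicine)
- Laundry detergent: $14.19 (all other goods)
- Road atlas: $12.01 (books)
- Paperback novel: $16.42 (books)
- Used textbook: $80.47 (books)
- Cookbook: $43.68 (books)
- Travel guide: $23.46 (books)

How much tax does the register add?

Scented candle $27.76: all other goods → 3.5% + 1% transit = 4.5% → $1.25
Spiral notebook $3.49: all other goods → 3.5% + 1% transit = 4.5% → $0.16
Acetaminophen (200 ct) $15.43: over-the-counter medicine → 4.5% + 0% transit = 4.5% → $0.69
Laundry detergent $14.19: all other goods → 3.5% + 1% transit = 4.5% → $0.64
Road atlas $12.01: books → 0% + 0% transit = 0% → $0.00
Paperback novel $16.42: books → 0% + 0% transit = 0% → $0.00
Used textbook $80.47: books → 0% + 0% transit = 0% → $0.00
Cookbook $43.68: books → 0% + 0% transit = 0% → $0.00
Travel guide $23.46: books → 0% + 0% transit = 0% → $0.00
Total tax = $1.25 + $0.16 + $0.69 + $0.64 = $2.74

$2.74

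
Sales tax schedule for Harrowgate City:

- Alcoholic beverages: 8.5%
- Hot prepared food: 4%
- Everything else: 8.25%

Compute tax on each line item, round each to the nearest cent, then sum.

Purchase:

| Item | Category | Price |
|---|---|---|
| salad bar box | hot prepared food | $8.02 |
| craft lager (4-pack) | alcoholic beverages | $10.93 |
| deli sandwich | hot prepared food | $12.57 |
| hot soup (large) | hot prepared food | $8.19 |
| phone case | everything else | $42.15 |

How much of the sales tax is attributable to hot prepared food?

Salad bar box $8.02: hot prepared food → 4% → $0.32
Deli sandwich $12.57: hot prepared food → 4% → $0.50
Hot soup (large) $8.19: hot prepared food → 4% → $0.33
Tax on hot prepared food = $0.32 + $0.50 + $0.33 = $1.15

$1.15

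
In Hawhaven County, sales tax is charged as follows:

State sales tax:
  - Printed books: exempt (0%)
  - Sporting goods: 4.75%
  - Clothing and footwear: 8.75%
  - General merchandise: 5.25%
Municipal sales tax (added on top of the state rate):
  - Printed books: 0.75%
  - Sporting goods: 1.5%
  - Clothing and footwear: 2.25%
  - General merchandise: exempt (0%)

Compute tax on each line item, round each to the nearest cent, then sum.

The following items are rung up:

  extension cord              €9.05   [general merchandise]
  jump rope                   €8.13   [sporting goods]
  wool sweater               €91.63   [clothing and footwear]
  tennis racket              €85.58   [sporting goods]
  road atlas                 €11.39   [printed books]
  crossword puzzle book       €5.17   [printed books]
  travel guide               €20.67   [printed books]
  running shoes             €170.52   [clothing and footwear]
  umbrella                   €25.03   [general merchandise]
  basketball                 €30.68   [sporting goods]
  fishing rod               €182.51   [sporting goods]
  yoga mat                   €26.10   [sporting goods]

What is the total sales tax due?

€51.74

Extension cord €9.05: general merchandise → 5.25% + 0% municipal = 5.25% → €0.48
Jump rope €8.13: sporting goods → 4.75% + 1.5% municipal = 6.25% → €0.51
Wool sweater €91.63: clothing and footwear → 8.75% + 2.25% municipal = 11% → €10.08
Tennis racket €85.58: sporting goods → 4.75% + 1.5% municipal = 6.25% → €5.35
Road atlas €11.39: printed books → 0% + 0.75% municipal = 0.75% → €0.09
Crossword puzzle book €5.17: printed books → 0% + 0.75% municipal = 0.75% → €0.04
Travel guide €20.67: printed books → 0% + 0.75% municipal = 0.75% → €0.16
Running shoes €170.52: clothing and footwear → 8.75% + 2.25% municipal = 11% → €18.76
Umbrella €25.03: general merchandise → 5.25% + 0% municipal = 5.25% → €1.31
Basketball €30.68: sporting goods → 4.75% + 1.5% municipal = 6.25% → €1.92
Fishing rod €182.51: sporting goods → 4.75% + 1.5% municipal = 6.25% → €11.41
Yoga mat €26.10: sporting goods → 4.75% + 1.5% municipal = 6.25% → €1.63
Total tax = €0.48 + €0.51 + €10.08 + €5.35 + €0.09 + €0.04 + €0.16 + €18.76 + €1.31 + €1.92 + €11.41 + €1.63 = €51.74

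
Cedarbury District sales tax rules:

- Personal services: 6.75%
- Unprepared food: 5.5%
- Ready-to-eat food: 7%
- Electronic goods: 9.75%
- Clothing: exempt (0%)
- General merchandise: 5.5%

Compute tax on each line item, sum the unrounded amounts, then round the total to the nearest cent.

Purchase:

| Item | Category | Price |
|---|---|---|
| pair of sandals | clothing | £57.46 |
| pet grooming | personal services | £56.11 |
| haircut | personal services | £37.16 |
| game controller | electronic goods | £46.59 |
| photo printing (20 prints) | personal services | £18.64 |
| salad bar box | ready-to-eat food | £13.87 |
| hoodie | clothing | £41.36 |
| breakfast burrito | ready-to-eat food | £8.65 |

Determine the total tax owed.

£13.67

Pair of sandals £57.46: clothing → 0% → £0.00
Pet grooming £56.11: personal services → 6.75% → £3.787425
Haircut £37.16: personal services → 6.75% → £2.5083
Game controller £46.59: electronic goods → 9.75% → £4.542525
Photo printing (20 prints) £18.64: personal services → 6.75% → £1.2582
Salad bar box £13.87: ready-to-eat food → 7% → £0.9709
Hoodie £41.36: clothing → 0% → £0.00
Breakfast burrito £8.65: ready-to-eat food → 7% → £0.6055
Unrounded tax sum = £13.67285 → £13.67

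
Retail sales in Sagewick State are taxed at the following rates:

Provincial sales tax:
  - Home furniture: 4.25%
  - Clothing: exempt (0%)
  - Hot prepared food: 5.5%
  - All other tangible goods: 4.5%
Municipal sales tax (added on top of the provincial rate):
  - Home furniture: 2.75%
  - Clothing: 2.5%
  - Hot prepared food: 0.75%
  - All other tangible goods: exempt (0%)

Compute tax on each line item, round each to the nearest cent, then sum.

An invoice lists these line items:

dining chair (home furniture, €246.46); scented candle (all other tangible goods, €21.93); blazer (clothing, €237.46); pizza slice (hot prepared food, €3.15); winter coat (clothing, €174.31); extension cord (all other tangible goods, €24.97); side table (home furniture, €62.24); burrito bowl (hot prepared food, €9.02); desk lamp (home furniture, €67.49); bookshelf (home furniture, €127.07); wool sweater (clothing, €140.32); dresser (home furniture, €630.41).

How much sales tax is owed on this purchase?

Dining chair €246.46: home furniture → 4.25% + 2.75% municipal = 7% → €17.25
Scented candle €21.93: all other tangible goods → 4.5% + 0% municipal = 4.5% → €0.99
Blazer €237.46: clothing → 0% + 2.5% municipal = 2.5% → €5.94
Pizza slice €3.15: hot prepared food → 5.5% + 0.75% municipal = 6.25% → €0.20
Winter coat €174.31: clothing → 0% + 2.5% municipal = 2.5% → €4.36
Extension cord €24.97: all other tangible goods → 4.5% + 0% municipal = 4.5% → €1.12
Side table €62.24: home furniture → 4.25% + 2.75% municipal = 7% → €4.36
Burrito bowl €9.02: hot prepared food → 5.5% + 0.75% municipal = 6.25% → €0.56
Desk lamp €67.49: home furniture → 4.25% + 2.75% municipal = 7% → €4.72
Bookshelf €127.07: home furniture → 4.25% + 2.75% municipal = 7% → €8.89
Wool sweater €140.32: clothing → 0% + 2.5% municipal = 2.5% → €3.51
Dresser €630.41: home furniture → 4.25% + 2.75% municipal = 7% → €44.13
Total tax = €17.25 + €0.99 + €5.94 + €0.20 + €4.36 + €1.12 + €4.36 + €0.56 + €4.72 + €8.89 + €3.51 + €44.13 = €96.03

€96.03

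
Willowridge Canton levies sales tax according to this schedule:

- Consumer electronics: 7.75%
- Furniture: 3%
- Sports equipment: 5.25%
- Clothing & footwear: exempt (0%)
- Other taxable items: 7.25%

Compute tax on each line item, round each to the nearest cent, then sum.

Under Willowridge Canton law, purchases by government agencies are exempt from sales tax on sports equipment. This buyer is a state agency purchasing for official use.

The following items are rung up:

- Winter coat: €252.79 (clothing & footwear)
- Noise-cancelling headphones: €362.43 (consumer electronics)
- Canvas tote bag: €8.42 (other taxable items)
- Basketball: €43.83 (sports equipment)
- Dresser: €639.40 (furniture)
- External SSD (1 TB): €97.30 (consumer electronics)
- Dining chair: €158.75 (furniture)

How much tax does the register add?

€60.18

Winter coat €252.79: clothing & footwear → 0% → €0.00
Noise-cancelling headphones €362.43: consumer electronics → 7.75% → €28.09
Canvas tote bag €8.42: other taxable items → 7.25% → €0.61
Basketball €43.83: sports equipment, buyer-exempt → 0% → €0.00
Dresser €639.40: furniture → 3% → €19.18
External SSD (1 TB) €97.30: consumer electronics → 7.75% → €7.54
Dining chair €158.75: furniture → 3% → €4.76
Total tax = €28.09 + €0.61 + €19.18 + €7.54 + €4.76 = €60.18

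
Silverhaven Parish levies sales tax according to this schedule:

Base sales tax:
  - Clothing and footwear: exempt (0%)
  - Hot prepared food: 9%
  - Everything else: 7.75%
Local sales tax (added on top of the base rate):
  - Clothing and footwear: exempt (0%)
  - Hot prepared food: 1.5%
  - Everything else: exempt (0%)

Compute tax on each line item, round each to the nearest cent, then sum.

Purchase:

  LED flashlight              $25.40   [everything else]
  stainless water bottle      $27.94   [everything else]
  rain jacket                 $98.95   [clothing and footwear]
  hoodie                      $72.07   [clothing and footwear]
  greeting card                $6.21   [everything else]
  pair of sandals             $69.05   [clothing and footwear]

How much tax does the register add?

LED flashlight $25.40: everything else → 7.75% + 0% local = 7.75% → $1.97
Stainless water bottle $27.94: everything else → 7.75% + 0% local = 7.75% → $2.17
Rain jacket $98.95: clothing and footwear → 0% + 0% local = 0% → $0.00
Hoodie $72.07: clothing and footwear → 0% + 0% local = 0% → $0.00
Greeting card $6.21: everything else → 7.75% + 0% local = 7.75% → $0.48
Pair of sandals $69.05: clothing and footwear → 0% + 0% local = 0% → $0.00
Total tax = $1.97 + $2.17 + $0.48 = $4.62

$4.62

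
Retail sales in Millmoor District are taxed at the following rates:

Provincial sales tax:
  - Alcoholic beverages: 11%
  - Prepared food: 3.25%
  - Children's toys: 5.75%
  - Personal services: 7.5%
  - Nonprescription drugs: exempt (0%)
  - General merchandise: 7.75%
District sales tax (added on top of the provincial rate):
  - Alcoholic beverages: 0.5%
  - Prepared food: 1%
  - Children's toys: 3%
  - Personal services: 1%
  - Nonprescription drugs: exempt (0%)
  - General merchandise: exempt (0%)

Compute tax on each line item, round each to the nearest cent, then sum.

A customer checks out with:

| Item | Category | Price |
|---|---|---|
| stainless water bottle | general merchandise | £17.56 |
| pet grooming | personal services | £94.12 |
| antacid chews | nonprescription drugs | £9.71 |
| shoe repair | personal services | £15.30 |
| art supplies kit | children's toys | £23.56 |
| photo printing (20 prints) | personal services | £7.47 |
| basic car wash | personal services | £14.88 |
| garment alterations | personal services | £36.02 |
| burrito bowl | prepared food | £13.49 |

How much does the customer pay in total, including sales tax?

£250.35

Stainless water bottle £17.56: general merchandise → 7.75% + 0% district = 7.75% → £1.36
Pet grooming £94.12: personal services → 7.5% + 1% district = 8.5% → £8.00
Antacid chews £9.71: nonprescription drugs → 0% + 0% district = 0% → £0.00
Shoe repair £15.30: personal services → 7.5% + 1% district = 8.5% → £1.30
Art supplies kit £23.56: children's toys → 5.75% + 3% district = 8.75% → £2.06
Photo printing (20 prints) £7.47: personal services → 7.5% + 1% district = 8.5% → £0.63
Basic car wash £14.88: personal services → 7.5% + 1% district = 8.5% → £1.26
Garment alterations £36.02: personal services → 7.5% + 1% district = 8.5% → £3.06
Burrito bowl £13.49: prepared food → 3.25% + 1% district = 4.25% → £0.57
Subtotal = £232.11; tax = £18.24; total due = £250.35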